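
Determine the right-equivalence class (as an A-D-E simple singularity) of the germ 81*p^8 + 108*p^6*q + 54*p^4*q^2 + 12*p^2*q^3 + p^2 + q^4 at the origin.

A3

The Hessian of f at 0 is [[2, 0], [0, 0]] with rank 1, so corank 1. A Groebner basis of the Jacobian ideal J(f) in C{p,q} is {q^3, p}; counting standard monomials gives mu = 3. Corank 1: A-series; mu = 3 gives A_3.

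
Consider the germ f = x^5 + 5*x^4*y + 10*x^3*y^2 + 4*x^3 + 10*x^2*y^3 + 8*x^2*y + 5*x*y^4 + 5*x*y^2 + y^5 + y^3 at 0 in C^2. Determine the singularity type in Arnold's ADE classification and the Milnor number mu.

The Hessian of f at 0 is [[0, 0], [0, 0]] with rank 0, so corank 2. A Groebner basis of the Jacobian ideal J(f) in C{x,y} is {-32*x*y/5 + y^4 - 16*y^2/5, x*y^2 + y^3/2, x^2 + 3*x*y/2 + y^2/2}; counting standard monomials gives mu = 6. Corank 2; j^3 = (x + y)*(2*x + y)^2 has shape L^2 M (L != M), so D-series; mu = 6 gives D_6.

Type D6, Milnor number mu = 6.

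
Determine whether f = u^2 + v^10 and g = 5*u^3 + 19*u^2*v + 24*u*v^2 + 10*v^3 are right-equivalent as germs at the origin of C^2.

No.

The Hessian of f at 0 has rank 1. Corank 1: A-series; mu = 9 gives A_9. The Hessian of g at 0 has rank 0. Corank 2; j^3 = (u + v)*(5*u^2 + 14*u*v + 10*v^2) splits into three distinct lines over C (the quadratic factor has nonzero discriminant), so D_4. f is A_9 but g is D_4, hence not right-equivalent.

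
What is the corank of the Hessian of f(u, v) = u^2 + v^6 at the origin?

1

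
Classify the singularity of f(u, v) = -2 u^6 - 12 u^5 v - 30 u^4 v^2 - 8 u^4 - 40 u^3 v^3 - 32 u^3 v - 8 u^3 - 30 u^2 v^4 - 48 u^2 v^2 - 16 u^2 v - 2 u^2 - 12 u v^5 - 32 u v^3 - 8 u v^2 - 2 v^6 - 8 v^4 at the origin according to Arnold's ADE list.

A_{5}

The Hessian of f at 0 is [[-4, 0], [0, 0]] with rank 1, so corank 1. A Groebner basis of the Jacobian ideal J(f) in C{u,v} is {u*v^2 - u*v - u/4 - v^2/2, 5*u*v/2 + u/2 + v^3 + v^2, u^2 + 2*u*v + u/2 + v^2}; counting standard monomials gives mu = 5. Corank 1: A-series; mu = 5 gives A_5.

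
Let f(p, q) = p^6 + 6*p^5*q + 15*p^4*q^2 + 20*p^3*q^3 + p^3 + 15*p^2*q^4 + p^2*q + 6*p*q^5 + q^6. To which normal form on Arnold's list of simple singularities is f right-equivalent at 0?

D7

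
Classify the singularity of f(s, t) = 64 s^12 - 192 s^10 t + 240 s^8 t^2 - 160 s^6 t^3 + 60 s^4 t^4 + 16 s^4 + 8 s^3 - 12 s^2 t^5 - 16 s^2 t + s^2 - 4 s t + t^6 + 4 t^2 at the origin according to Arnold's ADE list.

A_{5}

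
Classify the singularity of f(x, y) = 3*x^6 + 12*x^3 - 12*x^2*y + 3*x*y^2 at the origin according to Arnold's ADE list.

The Hessian of f at 0 is [[0, 0], [0, 0]] with rank 0, so corank 2. A Groebner basis of the Jacobian ideal J(f) in C{x,y} is {-32*x*y/3 + y^5 + 16*y^2/3, x*y^2 - y^3/2, x^2 - x*y/2}; counting standard monomials gives mu = 7. Corank 2; j^3 = 3*x*(2*x - y)^2 has shape L^2 M (L != M), so D-series; mu = 7 gives D_7.

D_7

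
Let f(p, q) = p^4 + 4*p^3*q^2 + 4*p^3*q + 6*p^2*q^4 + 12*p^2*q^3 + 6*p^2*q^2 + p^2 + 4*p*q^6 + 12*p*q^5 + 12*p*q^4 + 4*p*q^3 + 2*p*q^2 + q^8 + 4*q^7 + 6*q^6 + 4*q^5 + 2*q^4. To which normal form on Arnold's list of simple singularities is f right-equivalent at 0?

A3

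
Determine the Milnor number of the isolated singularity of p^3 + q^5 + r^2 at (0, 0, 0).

The Hessian of f at 0 has rank 1. Corank 2; j^3 = p^3 is a perfect cube, so E-series; the 5-jet and mu = 8 give E_8.

8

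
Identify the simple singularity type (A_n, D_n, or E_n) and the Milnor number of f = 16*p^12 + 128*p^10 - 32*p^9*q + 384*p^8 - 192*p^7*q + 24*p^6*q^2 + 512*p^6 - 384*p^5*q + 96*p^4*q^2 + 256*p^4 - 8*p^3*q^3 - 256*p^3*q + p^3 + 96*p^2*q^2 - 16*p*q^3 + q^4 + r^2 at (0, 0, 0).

Type E6, Milnor number mu = 6.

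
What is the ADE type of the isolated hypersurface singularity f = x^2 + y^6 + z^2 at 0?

The Hessian of f at 0 has rank 2. Corank 1: A-series; mu = 5 gives A_5.

A_5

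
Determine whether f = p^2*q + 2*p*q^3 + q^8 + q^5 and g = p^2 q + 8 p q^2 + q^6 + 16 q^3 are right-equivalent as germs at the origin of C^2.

No.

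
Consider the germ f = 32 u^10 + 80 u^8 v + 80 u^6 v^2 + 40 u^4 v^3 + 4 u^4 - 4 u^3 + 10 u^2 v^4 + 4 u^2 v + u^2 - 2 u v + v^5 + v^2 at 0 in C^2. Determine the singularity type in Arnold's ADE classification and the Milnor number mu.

Type A4, Milnor number mu = 4.

The Hessian of f at 0 is [[2, -2], [-2, 2]] with rank 1, so corank 1. A Groebner basis of the Jacobian ideal J(f) in C{u,v} is {-u/8 + v^3 + v^2/4 + v/8, u^2 - u/2 + v/2, u*v - u/4 - v^2/2 + v/4}; counting standard monomials gives mu = 4. Corank 1: A-series; mu = 4 gives A_4.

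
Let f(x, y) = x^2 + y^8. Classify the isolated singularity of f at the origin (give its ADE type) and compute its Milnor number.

The Hessian of f at 0 has rank 1. Corank 1: A-series; mu = 7 gives A_7.

Type A7, Milnor number mu = 7.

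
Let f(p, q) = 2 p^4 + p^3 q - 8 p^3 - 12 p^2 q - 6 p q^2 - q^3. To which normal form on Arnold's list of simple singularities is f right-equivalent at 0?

E_{7}

The Hessian of f at 0 has rank 0. Corank 2; j^3 = -(2*p + q)^3 is a perfect cube, so E-series; the 4-jet and mu = 7 give E_7.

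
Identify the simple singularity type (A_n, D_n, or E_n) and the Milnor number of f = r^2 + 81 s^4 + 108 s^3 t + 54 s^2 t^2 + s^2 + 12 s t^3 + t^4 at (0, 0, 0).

The Hessian of f at 0 has rank 2. Corank 1: A-series; mu = 3 gives A_3.

Type A_{3}, Milnor number mu = 3.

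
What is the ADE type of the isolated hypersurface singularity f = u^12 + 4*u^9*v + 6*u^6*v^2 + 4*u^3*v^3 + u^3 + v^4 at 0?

The Hessian of f at 0 is [[0, 0], [0, 0]] with rank 0, so corank 2. A Groebner basis of the Jacobian ideal J(f) in C{u,v} is {v^3, u^2}; counting standard monomials gives mu = 6. Corank 2; j^3 = u^3 is a perfect cube, so E-series; the 4-jet and mu = 6 give E_6.

E_{6}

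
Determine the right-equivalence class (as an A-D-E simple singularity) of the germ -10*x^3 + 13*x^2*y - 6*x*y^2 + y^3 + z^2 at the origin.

D4

The Hessian of f at 0 has rank 1. Corank 2; j^3 = -(2*x - y)*(5*x^2 - 4*x*y + y^2) splits into three distinct lines over C (the quadratic factor has nonzero discriminant), so D_4.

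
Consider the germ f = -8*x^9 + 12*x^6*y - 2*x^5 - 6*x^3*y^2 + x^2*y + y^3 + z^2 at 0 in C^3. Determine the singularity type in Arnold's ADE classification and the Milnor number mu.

The Hessian of f at 0 has rank 1. Corank 2; j^3 = y*(x^2 + y^2) splits into three distinct lines over C (the quadratic factor has nonzero discriminant), so D_4.

Type D4, Milnor number mu = 4.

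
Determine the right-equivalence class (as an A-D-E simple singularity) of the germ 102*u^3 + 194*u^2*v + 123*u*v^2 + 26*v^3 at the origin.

D_{4}

The Hessian of f at 0 has rank 0. Corank 2; j^3 = (3*u + 2*v)*(34*u^2 + 42*u*v + 13*v^2) splits into three distinct lines over C (the quadratic factor has nonzero discriminant), so D_4.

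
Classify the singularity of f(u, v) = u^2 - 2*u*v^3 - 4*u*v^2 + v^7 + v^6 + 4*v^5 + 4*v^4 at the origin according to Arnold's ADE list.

A_{6}

The Hessian of f at 0 has rank 1. Corank 1: A-series; mu = 6 gives A_6.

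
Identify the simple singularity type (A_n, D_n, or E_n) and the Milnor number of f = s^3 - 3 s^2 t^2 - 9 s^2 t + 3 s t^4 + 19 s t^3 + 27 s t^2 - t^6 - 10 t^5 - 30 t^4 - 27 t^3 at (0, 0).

The Hessian of f at 0 is [[0, 0], [0, 0]] with rank 0, so corank 2. A Groebner basis of the Jacobian ideal J(f) in C{s,t} is {-s^2 + 6*s*t + t^4 - t^3/3 - 9*t^2, s^3 - 24*s^2 + 144*s*t - 35*t^3 - 216*t^2, s^2*t - 17*s^2/3 + 34*s*t - 98*t^3/9 - 51*t^2, -s^2 + s*t^2 + 6*s*t - 10*t^3/3 - 9*t^2}; counting standard monomials gives mu = 7. Corank 2; j^3 = (s - 3*t)^3 is a perfect cube, so E-series; the 4-jet and mu = 7 give E_7.

Type E7, Milnor number mu = 7.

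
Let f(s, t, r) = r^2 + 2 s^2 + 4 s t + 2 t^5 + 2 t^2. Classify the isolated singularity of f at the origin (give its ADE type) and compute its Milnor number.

Type A_{4}, Milnor number mu = 4.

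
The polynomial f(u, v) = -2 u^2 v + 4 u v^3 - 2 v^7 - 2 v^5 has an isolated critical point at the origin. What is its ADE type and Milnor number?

Type D_8, Milnor number mu = 8.

The Hessian of f at 0 has rank 0. Corank 2; j^3 = -2*u^2*v has shape L^2 M (L != M), so D-series; mu = 8 gives D_8.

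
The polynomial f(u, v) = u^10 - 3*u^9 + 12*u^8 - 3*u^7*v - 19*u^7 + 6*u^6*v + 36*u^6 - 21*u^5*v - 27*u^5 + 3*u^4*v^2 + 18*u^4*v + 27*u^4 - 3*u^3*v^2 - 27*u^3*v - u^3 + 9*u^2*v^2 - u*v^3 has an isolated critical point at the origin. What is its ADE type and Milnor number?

Type E7, Milnor number mu = 7.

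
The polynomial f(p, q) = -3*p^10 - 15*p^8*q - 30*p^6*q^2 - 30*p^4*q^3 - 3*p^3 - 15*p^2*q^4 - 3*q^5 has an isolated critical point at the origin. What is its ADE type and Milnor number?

Type E_{8}, Milnor number mu = 8.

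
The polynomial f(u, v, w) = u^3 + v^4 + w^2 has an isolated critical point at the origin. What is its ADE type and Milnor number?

Type E_6, Milnor number mu = 6.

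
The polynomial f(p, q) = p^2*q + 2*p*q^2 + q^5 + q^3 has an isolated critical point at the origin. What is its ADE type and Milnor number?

Type D_{6}, Milnor number mu = 6.

The Hessian of f at 0 has rank 0. Corank 2; j^3 = q*(p + q)^2 has shape L^2 M (L != M), so D-series; mu = 6 gives D_6.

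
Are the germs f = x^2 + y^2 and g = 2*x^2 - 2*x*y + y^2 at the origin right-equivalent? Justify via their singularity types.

Yes.

The Hessian of f at 0 is [[2, 0], [0, 2]] with rank 2, so corank 0. A Groebner basis of the Jacobian ideal J(f) in C{x,y} is {x, y}; counting standard monomials gives mu = 1. Corank 0: nondegenerate Morse point, so A_1. The Hessian of g at 0 is [[4, -2], [-2, 2]] with rank 2, so corank 0. A Groebner basis of the Jacobian ideal J(g) in C{x,y} is {x, y}; counting standard monomials gives mu = 1. Corank 0: nondegenerate Morse point, so A_1. Both have type A_1, hence right-equivalent.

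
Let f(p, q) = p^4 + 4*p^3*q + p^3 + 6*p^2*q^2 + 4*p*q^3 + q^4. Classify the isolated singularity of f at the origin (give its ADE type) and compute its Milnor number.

The Hessian of f at 0 is [[0, 0], [0, 0]] with rank 0, so corank 2. A Groebner basis of the Jacobian ideal J(f) in C{p,q} is {q^4, p*q^2 + q^3/3, p^2}; counting standard monomials gives mu = 6. Corank 2; j^3 = p^3 is a perfect cube, so E-series; the 4-jet and mu = 6 give E_6.

Type E_6, Milnor number mu = 6.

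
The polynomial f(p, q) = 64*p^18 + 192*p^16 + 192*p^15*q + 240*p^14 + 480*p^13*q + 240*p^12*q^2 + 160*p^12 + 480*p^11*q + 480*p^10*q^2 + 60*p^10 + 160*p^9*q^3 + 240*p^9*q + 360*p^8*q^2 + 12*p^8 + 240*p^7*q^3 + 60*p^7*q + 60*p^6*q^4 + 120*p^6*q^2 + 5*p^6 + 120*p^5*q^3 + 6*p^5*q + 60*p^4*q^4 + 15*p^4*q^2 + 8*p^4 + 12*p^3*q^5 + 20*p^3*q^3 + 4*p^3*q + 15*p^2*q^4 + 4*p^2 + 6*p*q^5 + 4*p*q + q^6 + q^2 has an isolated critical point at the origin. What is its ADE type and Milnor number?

Type A_{5}, Milnor number mu = 5.

The Hessian of f at 0 is [[8, 4], [4, 2]] with rank 1, so corank 1. A Groebner basis of the Jacobian ideal J(f) in C{p,q} is {p*q^2 + 4*p + 2*q, -8*p + q^3 - 4*q, p^2 + p*q + q^2/4}; counting standard monomials gives mu = 5. Corank 1: A-series; mu = 5 gives A_5.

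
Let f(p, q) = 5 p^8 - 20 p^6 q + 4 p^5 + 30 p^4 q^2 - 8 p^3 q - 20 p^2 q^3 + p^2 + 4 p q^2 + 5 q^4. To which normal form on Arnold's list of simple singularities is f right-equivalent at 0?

A_3

The Hessian of f at 0 has rank 1. Corank 1: A-series; mu = 3 gives A_3.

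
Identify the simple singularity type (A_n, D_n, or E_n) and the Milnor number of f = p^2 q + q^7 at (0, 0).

Type D_{8}, Milnor number mu = 8.

The Hessian of f at 0 is [[0, 0], [0, 0]] with rank 0, so corank 2. A Groebner basis of the Jacobian ideal J(f) in C{p,q} is {p^2/7 + q^6, p^3, p*q}; counting standard monomials gives mu = 8. Corank 2; j^3 = p^2*q has shape L^2 M (L != M), so D-series; mu = 8 gives D_8.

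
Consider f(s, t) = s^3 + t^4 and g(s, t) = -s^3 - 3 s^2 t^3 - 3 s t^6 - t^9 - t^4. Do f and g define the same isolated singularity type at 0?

Yes.

The Hessian of f at 0 has rank 0. Corank 2; j^3 = s^3 is a perfect cube, so E-series; the 4-jet and mu = 6 give E_6. The Hessian of g at 0 has rank 0. Corank 2; j^3 = -s^3 is a perfect cube, so E-series; the 4-jet and mu = 6 give E_6. Both have type E_6, hence right-equivalent.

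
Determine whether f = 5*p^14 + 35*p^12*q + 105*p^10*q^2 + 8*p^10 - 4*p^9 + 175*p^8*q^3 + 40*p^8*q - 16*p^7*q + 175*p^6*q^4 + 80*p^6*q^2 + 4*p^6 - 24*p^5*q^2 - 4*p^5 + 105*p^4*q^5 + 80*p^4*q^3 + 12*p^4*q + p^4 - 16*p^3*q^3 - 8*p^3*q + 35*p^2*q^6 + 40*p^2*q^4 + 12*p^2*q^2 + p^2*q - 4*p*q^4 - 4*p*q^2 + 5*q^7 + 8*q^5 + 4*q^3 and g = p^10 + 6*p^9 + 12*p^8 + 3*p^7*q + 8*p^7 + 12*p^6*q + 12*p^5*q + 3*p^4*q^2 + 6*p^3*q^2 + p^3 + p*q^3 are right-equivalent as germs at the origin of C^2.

No.

The Hessian of f at 0 has rank 0. Corank 2; j^3 = q*(p - 2*q)^2 has shape L^2 M (L != M), so D-series; mu = 8 gives D_8. The Hessian of g at 0 has rank 0. Corank 2; j^3 = p^3 is a perfect cube, so E-series; the 4-jet and mu = 7 give E_7. f is D_8 but g is E_7, hence not right-equivalent.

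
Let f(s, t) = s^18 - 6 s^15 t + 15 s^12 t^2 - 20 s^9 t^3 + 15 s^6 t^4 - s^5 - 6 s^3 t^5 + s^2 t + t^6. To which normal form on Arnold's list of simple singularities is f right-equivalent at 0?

The Hessian of f at 0 is [[0, 0], [0, 0]] with rank 0, so corank 2. A Groebner basis of the Jacobian ideal J(f) in C{s,t} is {s^2/6 + t^5, s^3, s*t}; counting standard monomials gives mu = 7. Corank 2; j^3 = s^2*t has shape L^2 M (L != M), so D-series; mu = 7 gives D_7.

D_7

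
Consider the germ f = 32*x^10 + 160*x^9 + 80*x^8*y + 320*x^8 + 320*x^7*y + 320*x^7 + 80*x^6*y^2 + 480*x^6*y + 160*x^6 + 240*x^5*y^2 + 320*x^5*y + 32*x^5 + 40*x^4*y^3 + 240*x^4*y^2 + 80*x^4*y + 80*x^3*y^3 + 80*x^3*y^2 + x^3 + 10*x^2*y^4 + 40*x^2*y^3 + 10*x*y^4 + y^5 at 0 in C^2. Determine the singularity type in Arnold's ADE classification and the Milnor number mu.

Type E_8, Milnor number mu = 8.

The Hessian of f at 0 has rank 0. Corank 2; j^3 = x^3 is a perfect cube, so E-series; the 5-jet and mu = 8 give E_8.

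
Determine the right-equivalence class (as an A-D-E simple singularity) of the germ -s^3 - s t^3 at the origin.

E_7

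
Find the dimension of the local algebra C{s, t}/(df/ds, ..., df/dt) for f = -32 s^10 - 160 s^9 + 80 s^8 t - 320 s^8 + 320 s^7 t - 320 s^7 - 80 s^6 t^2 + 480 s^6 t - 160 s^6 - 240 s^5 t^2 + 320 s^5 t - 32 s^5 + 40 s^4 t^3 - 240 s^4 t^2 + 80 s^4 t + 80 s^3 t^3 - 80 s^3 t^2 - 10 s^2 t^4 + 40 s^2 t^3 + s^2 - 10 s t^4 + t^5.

4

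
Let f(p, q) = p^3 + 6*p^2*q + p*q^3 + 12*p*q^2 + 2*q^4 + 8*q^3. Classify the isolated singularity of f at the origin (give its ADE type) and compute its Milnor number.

Type E_7, Milnor number mu = 7.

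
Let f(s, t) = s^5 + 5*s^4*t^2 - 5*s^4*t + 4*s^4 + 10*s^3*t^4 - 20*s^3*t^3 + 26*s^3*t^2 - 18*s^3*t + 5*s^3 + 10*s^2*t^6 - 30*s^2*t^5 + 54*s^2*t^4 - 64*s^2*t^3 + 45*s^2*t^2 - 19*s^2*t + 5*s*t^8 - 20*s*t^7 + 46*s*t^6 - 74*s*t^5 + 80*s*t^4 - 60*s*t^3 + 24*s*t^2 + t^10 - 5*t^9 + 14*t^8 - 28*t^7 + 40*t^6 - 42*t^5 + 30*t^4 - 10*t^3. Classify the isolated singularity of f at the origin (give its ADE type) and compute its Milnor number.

Type D_4, Milnor number mu = 4.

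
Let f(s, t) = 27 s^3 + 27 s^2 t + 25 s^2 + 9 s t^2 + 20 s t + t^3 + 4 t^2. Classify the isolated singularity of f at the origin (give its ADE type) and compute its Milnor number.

The Hessian of f at 0 has rank 1. Corank 1: A-series; mu = 2 gives A_2.

Type A2, Milnor number mu = 2.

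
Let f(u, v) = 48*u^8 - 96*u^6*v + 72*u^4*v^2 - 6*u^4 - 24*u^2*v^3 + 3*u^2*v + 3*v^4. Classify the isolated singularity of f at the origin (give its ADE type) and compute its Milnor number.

Type D5, Milnor number mu = 5.

The Hessian of f at 0 is [[0, 0], [0, 0]] with rank 0, so corank 2. A Groebner basis of the Jacobian ideal J(f) in C{u,v} is {u^3, u^2/4 + v^3, u*v}; counting standard monomials gives mu = 5. Corank 2; j^3 = 3*u^2*v has shape L^2 M (L != M), so D-series; mu = 5 gives D_5.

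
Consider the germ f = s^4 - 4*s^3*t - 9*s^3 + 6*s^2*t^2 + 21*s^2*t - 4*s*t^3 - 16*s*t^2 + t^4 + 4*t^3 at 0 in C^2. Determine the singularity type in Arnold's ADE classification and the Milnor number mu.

Type D_5, Milnor number mu = 5.

The Hessian of f at 0 has rank 0. Corank 2; j^3 = -(s - t)*(3*s - 2*t)^2 has shape L^2 M (L != M), so D-series; mu = 5 gives D_5.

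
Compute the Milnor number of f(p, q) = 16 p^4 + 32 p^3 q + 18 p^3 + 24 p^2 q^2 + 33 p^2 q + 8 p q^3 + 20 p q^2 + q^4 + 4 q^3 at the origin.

The Hessian of f at 0 has rank 0. Corank 2; j^3 = (2*p + q)*(3*p + 2*q)^2 has shape L^2 M (L != M), so D-series; mu = 5 gives D_5.

5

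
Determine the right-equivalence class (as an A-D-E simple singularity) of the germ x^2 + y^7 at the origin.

A_{6}

The Hessian of f at 0 is [[2, 0], [0, 0]] with rank 1, so corank 1. A Groebner basis of the Jacobian ideal J(f) in C{x,y} is {y^6, x}; counting standard monomials gives mu = 6. Corank 1: A-series; mu = 6 gives A_6.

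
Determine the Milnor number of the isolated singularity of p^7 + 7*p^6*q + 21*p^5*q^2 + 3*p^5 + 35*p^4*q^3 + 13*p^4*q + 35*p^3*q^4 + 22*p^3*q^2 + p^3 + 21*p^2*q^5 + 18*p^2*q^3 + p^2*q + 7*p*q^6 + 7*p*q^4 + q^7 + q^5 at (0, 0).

6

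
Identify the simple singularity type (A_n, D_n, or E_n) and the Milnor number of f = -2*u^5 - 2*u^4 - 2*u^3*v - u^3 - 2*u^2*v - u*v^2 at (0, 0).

Type D_6, Milnor number mu = 6.

The Hessian of f at 0 has rank 0. Corank 2; j^3 = -u*(u + v)^2 has shape L^2 M (L != M), so D-series; mu = 6 gives D_6.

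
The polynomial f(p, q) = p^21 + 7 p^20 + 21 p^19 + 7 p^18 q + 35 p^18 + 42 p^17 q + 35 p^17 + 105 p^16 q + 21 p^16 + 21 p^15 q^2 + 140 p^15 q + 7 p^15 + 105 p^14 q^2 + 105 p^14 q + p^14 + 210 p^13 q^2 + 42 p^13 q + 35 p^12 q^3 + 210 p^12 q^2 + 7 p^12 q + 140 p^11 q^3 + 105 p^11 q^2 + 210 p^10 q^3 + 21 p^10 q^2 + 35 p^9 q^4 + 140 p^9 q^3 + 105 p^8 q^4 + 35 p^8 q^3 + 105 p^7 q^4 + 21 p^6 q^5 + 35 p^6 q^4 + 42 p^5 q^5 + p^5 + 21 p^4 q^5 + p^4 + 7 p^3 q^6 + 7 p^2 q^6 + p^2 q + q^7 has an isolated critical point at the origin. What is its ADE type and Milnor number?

Type D8, Milnor number mu = 8.

The Hessian of f at 0 is [[0, 0], [0, 0]] with rank 0, so corank 2. A Groebner basis of the Jacobian ideal J(f) in C{p,q} is {p^2/7 + q^6, p^3, p*q}; counting standard monomials gives mu = 8. Corank 2; j^3 = p^2*q has shape L^2 M (L != M), so D-series; mu = 8 gives D_8.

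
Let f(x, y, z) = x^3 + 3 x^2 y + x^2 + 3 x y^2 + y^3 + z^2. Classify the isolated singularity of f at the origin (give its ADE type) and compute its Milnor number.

The Hessian of f at 0 has rank 2. Corank 1: A-series; mu = 2 gives A_2.

Type A2, Milnor number mu = 2.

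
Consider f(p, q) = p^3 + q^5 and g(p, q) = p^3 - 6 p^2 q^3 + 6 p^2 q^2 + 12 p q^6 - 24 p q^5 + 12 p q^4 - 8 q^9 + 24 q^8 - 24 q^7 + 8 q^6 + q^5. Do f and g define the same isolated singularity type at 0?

Yes.

The Hessian of f at 0 has rank 0. Corank 2; j^3 = p^3 is a perfect cube, so E-series; the 5-jet and mu = 8 give E_8. The Hessian of g at 0 has rank 0. Corank 2; j^3 = p^3 is a perfect cube, so E-series; the 5-jet and mu = 8 give E_8. Both have type E_8, hence right-equivalent.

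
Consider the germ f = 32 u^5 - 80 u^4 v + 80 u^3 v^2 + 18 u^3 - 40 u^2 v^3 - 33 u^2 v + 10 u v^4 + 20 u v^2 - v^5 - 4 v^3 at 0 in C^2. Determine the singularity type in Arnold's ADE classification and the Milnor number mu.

Type D6, Milnor number mu = 6.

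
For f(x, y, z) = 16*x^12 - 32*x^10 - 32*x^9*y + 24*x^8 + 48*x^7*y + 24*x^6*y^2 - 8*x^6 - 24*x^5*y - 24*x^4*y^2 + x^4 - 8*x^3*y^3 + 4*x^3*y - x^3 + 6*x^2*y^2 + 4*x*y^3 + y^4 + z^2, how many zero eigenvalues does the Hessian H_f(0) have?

2

Hessian at 0 has rank 1.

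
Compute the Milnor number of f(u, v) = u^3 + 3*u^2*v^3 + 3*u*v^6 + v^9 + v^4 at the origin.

6

The Hessian of f at 0 has rank 0. Corank 2; j^3 = u^3 is a perfect cube, so E-series; the 4-jet and mu = 6 give E_6.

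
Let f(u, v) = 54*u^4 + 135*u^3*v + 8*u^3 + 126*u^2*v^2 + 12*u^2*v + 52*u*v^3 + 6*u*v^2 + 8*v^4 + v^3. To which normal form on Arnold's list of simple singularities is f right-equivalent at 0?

E7

The Hessian of f at 0 is [[0, 0], [0, 0]] with rank 0, so corank 2. A Groebner basis of the Jacobian ideal J(f) in C{u,v} is {256*u^2/3 + 256*u*v/3 + v^4 + 8*v^3/9 + 64*v^2/3, u^3 + 28*u^2/3 + 28*u*v/3 + 2*v^3/9 + 7*v^2/3, u^2*v - 104*u^2/9 - 104*u*v/9 - 10*v^3/27 - 26*v^2/9, 32*u^2/3 + u*v^2 + 32*u*v/3 + 11*v^3/18 + 8*v^2/3}; counting standard monomials gives mu = 7. Corank 2; j^3 = (2*u + v)^3 is a perfect cube, so E-series; the 4-jet and mu = 7 give E_7.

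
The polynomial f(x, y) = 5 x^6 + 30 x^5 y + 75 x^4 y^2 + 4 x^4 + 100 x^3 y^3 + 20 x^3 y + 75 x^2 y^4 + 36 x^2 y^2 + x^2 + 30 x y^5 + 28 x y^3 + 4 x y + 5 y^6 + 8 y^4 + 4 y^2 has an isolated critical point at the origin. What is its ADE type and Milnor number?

Type A_{5}, Milnor number mu = 5.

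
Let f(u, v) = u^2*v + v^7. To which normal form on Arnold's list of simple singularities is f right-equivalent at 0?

The Hessian of f at 0 has rank 0. Corank 2; j^3 = u^2*v has shape L^2 M (L != M), so D-series; mu = 8 gives D_8.

D_8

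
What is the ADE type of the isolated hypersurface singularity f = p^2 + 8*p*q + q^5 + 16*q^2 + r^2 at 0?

The Hessian of f at 0 has rank 2. Corank 1: A-series; mu = 4 gives A_4.

A_{4}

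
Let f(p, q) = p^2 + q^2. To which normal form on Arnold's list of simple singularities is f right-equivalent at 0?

The Hessian of f at 0 has rank 2. Corank 0: nondegenerate Morse point, so A_1.

A1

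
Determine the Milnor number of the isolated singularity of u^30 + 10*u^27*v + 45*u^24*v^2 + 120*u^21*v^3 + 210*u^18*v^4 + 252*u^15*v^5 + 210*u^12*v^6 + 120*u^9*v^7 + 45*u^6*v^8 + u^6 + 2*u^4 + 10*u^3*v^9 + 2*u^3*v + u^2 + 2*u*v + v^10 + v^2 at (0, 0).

9

The Hessian of f at 0 is [[2, 2], [2, 2]] with rank 1, so corank 1. A Groebner basis of the Jacobian ideal J(f) in C{u,v} is {-4*u*v^2 - u + v^5 - 3*v^3 - v, u^2/2 + u*v^3 + 3*u*v/2 + v^4/2 + v^2, u^3 + u + v, u^2*v + u*v^2 - u/3 + v^3/3 - v/3}; counting standard monomials gives mu = 9. Corank 1: A-series; mu = 9 gives A_9.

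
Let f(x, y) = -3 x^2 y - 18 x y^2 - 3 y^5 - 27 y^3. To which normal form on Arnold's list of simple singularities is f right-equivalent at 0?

D_6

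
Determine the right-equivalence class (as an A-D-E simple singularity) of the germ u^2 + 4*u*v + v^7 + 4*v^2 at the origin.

A6

The Hessian of f at 0 has rank 1. Corank 1: A-series; mu = 6 gives A_6.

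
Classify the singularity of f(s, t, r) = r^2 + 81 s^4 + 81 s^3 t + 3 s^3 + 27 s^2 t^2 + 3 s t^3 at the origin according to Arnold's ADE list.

E7

The Hessian of f at 0 is [[0, 0, 0], [0, 0, 0], [0, 0, 2]] with rank 1, so corank 2. A Groebner basis of the Jacobian ideal J(f) in C{s,t,r} is {s^2/3 + t^4 + t^3/9, s^3, s^2*t - s^2/9 - t^3/27, 2*s^2/3 + s*t^2 + 2*t^3/9, r}; counting standard monomials gives mu = 7. Corank 2; j^3 = 3*s^3 is a perfect cube, so E-series; the 4-jet and mu = 7 give E_7.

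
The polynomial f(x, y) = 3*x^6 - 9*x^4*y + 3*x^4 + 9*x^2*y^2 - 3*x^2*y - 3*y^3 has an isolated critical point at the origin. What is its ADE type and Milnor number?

The Hessian of f at 0 has rank 0. Corank 2; j^3 = -3*y*(x^2 + y^2) splits into three distinct lines over C (the quadratic factor has nonzero discriminant), so D_4.

Type D4, Milnor number mu = 4.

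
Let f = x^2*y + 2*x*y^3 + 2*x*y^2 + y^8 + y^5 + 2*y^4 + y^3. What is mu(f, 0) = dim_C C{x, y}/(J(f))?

The Hessian of f at 0 has rank 0. Corank 2; j^3 = y*(x + y)^2 has shape L^2 M (L != M), so D-series; mu = 9 gives D_9.

9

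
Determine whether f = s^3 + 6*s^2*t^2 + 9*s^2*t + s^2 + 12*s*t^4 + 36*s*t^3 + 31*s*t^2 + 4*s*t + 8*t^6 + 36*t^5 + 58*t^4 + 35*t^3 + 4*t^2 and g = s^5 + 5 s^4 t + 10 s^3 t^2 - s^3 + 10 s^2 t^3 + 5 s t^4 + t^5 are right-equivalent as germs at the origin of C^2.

No.

The Hessian of f at 0 has rank 1. Corank 1: A-series; mu = 2 gives A_2. The Hessian of g at 0 has rank 0. Corank 2; j^3 = -s^3 is a perfect cube, so E-series; the 5-jet and mu = 8 give E_8. f is A_2 but g is E_8, hence not right-equivalent.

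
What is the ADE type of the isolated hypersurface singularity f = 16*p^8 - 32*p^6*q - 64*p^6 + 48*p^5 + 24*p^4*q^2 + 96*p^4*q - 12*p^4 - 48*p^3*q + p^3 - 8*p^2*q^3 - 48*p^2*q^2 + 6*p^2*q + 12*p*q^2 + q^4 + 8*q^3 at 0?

E_6

The Hessian of f at 0 is [[0, 0], [0, 0]] with rank 0, so corank 2. A Groebner basis of the Jacobian ideal J(f) in C{p,q} is {p^3 - 3*p^2/8 - 3*p*q/2 - 3*q^2/2, p^2*q + p^2/8 + p*q/2 + q^2/2, -p^2/32 + p*q^2 - p*q/8 - q^2/8, q^3}; counting standard monomials gives mu = 6. Corank 2; j^3 = (p + 2*q)^3 is a perfect cube, so E-series; the 4-jet and mu = 6 give E_6.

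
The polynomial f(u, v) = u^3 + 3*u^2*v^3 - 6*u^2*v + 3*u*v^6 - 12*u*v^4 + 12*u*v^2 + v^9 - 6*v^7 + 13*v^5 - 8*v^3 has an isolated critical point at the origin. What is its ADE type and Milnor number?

Type E8, Milnor number mu = 8.

The Hessian of f at 0 has rank 0. Corank 2; j^3 = (u - 2*v)^3 is a perfect cube, so E-series; the 5-jet and mu = 8 give E_8.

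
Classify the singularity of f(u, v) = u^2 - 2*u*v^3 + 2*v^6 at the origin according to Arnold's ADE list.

The Hessian of f at 0 has rank 1. Corank 1: A-series; mu = 5 gives A_5.

A5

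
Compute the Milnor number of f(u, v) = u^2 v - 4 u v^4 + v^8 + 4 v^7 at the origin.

9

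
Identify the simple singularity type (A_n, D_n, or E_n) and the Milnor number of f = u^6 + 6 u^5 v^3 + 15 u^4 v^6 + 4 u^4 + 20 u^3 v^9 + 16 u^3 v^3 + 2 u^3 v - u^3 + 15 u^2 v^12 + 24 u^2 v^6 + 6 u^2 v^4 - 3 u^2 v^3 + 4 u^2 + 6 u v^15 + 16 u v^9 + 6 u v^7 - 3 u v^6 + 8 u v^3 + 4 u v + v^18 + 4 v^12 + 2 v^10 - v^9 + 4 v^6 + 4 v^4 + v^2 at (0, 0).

Type A_{2}, Milnor number mu = 2.

The Hessian of f at 0 has rank 1. Corank 1: A-series; mu = 2 gives A_2.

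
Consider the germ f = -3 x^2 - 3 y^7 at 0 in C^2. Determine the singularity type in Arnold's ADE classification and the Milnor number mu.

Type A_{6}, Milnor number mu = 6.

The Hessian of f at 0 has rank 1. Corank 1: A-series; mu = 6 gives A_6.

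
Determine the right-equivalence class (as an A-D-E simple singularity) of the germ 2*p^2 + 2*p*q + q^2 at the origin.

A_1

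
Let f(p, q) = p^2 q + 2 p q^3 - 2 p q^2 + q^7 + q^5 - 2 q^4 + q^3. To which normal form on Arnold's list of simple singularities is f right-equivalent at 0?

The Hessian of f at 0 has rank 0. Corank 2; j^3 = q*(p - q)^2 has shape L^2 M (L != M), so D-series; mu = 8 gives D_8.

D_{8}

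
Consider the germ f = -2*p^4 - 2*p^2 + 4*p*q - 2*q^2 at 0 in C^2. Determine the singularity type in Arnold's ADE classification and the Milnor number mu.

Type A3, Milnor number mu = 3.

The Hessian of f at 0 is [[-4, 4], [4, -4]] with rank 1, so corank 1. A Groebner basis of the Jacobian ideal J(f) in C{p,q} is {q^3, p - q}; counting standard monomials gives mu = 3. Corank 1: A-series; mu = 3 gives A_3.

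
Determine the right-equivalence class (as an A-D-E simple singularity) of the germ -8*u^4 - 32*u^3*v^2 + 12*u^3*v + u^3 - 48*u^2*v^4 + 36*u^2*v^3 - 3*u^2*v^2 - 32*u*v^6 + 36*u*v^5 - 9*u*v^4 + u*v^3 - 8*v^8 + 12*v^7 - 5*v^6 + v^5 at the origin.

E7

The Hessian of f at 0 is [[0, 0], [0, 0]] with rank 0, so corank 2. A Groebner basis of the Jacobian ideal J(f) in C{u,v} is {-3*u^2/7 + v^4 - v^3/7, u^3, u^2*v + u^2/7 + v^3/21, u^2 + u*v^2 + v^3/3}; counting standard monomials gives mu = 7. Corank 2; j^3 = u^3 is a perfect cube, so E-series; the 4-jet and mu = 7 give E_7.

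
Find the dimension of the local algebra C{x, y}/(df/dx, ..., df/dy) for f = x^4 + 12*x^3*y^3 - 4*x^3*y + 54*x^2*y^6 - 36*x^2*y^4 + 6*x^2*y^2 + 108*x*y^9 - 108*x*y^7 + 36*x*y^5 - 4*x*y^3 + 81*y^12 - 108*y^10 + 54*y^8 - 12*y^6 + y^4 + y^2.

3

The Hessian of f at 0 is [[0, 0], [0, 2]] with rank 1, so corank 1. A Groebner basis of the Jacobian ideal J(f) in C{x,y} is {x^3, y}; counting standard monomials gives mu = 3. Corank 1: A-series; mu = 3 gives A_3.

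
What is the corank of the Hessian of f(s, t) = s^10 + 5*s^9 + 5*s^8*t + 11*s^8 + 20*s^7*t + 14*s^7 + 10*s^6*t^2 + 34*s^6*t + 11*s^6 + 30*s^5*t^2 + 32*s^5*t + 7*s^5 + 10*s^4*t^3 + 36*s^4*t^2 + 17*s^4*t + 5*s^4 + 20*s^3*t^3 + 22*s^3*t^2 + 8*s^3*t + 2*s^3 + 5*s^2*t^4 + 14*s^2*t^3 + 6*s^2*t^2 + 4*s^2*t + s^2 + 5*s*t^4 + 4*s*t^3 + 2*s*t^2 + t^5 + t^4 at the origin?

1

Hessian at 0 has rank 1.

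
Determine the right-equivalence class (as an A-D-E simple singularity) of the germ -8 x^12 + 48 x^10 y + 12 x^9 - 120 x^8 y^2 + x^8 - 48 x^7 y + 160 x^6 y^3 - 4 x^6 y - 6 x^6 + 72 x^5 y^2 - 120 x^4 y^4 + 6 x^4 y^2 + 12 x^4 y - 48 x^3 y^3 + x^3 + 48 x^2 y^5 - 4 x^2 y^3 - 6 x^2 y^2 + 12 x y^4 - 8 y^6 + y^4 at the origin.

E6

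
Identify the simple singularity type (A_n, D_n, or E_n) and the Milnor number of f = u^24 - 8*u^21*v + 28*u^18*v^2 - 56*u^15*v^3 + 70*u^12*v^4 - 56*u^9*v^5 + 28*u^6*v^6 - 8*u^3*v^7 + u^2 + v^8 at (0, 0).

Type A7, Milnor number mu = 7.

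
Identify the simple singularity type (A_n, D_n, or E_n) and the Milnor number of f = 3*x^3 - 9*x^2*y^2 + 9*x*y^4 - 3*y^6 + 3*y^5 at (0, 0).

The Hessian of f at 0 is [[0, 0], [0, 0]] with rank 0, so corank 2. A Groebner basis of the Jacobian ideal J(f) in C{x,y} is {y^4, x^3, -x^2/2 + x*y^2}; counting standard monomials gives mu = 8. Corank 2; j^3 = 3*x^3 is a perfect cube, so E-series; the 5-jet and mu = 8 give E_8.

Type E_{8}, Milnor number mu = 8.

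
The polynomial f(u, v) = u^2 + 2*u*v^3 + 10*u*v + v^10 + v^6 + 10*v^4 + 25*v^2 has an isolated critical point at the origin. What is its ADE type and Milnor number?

The Hessian of f at 0 has rank 1. Corank 1: A-series; mu = 9 gives A_9.

Type A9, Milnor number mu = 9.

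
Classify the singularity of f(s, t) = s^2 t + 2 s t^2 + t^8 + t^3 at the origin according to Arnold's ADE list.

The Hessian of f at 0 is [[0, 0], [0, 0]] with rank 0, so corank 2. A Groebner basis of the Jacobian ideal J(f) in C{s,t} is {s^2/8 + t^7 - t^2/8, s^3 + t^3, s*t + t^2}; counting standard monomials gives mu = 9. Corank 2; j^3 = t*(s + t)^2 has shape L^2 M (L != M), so D-series; mu = 9 gives D_9.

D_{9}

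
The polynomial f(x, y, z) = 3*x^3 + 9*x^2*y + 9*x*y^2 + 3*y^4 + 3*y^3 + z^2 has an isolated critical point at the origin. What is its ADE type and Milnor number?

Type E_6, Milnor number mu = 6.

The Hessian of f at 0 has rank 1. Corank 2; j^3 = 3*(x + y)^3 is a perfect cube, so E-series; the 4-jet and mu = 6 give E_6.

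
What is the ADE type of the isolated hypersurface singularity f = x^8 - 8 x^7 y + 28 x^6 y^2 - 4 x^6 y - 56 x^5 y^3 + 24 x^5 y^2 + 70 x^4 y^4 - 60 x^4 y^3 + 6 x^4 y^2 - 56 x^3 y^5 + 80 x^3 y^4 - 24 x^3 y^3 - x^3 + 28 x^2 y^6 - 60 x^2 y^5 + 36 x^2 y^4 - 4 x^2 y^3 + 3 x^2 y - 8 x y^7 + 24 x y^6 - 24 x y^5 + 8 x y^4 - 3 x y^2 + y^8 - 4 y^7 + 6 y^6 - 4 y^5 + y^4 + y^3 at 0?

E6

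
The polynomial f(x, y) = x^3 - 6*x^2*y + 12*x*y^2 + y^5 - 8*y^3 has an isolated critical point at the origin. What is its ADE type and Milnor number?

Type E_8, Milnor number mu = 8.

The Hessian of f at 0 has rank 0. Corank 2; j^3 = (x - 2*y)^3 is a perfect cube, so E-series; the 5-jet and mu = 8 give E_8.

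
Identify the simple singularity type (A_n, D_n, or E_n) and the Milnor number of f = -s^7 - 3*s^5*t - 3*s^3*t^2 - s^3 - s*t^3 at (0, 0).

Type E_{7}, Milnor number mu = 7.

The Hessian of f at 0 has rank 0. Corank 2; j^3 = -s^3 is a perfect cube, so E-series; the 4-jet and mu = 7 give E_7.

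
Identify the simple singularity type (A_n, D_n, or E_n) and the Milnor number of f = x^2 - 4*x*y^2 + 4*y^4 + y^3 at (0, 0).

The Hessian of f at 0 has rank 1. Corank 1: A-series; mu = 2 gives A_2.

Type A_{2}, Milnor number mu = 2.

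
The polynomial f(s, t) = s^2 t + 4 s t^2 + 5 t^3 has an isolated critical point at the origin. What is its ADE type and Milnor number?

Type D_4, Milnor number mu = 4.

The Hessian of f at 0 has rank 0. Corank 2; j^3 = t*(s^2 + 4*s*t + 5*t^2) splits into three distinct lines over C (the quadratic factor has nonzero discriminant), so D_4.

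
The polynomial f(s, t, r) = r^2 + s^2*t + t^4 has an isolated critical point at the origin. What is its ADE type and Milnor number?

Type D5, Milnor number mu = 5.

The Hessian of f at 0 is [[0, 0, 0], [0, 0, 0], [0, 0, 2]] with rank 1, so corank 2. A Groebner basis of the Jacobian ideal J(f) in C{s,t,r} is {s^3, s^2/4 + t^3, s*t, r}; counting standard monomials gives mu = 5. Corank 2; j^3 = s^2*t has shape L^2 M (L != M), so D-series; mu = 5 gives D_5.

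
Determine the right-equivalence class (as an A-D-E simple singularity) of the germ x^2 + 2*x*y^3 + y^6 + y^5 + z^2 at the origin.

A4

The Hessian of f at 0 is [[2, 0, 0], [0, 0, 0], [0, 0, 2]] with rank 2, so corank 1. A Groebner basis of the Jacobian ideal J(f) in C{x,y,z} is {x + y^3, x^2, x*y, z}; counting standard monomials gives mu = 4. Corank 1: A-series; mu = 4 gives A_4.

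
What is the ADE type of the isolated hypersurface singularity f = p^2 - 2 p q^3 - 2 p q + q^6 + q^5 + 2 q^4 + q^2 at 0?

The Hessian of f at 0 has rank 1. Corank 1: A-series; mu = 4 gives A_4.

A_4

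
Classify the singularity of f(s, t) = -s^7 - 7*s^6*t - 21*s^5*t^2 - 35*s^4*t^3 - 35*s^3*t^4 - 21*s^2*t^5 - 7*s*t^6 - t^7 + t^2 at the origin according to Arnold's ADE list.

The Hessian of f at 0 has rank 1. Corank 1: A-series; mu = 6 gives A_6.

A_6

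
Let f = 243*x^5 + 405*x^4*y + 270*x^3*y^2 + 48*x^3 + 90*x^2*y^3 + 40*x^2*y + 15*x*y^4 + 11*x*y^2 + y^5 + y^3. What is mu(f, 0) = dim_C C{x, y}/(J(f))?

6

The Hessian of f at 0 is [[0, 0], [0, 0]] with rank 0, so corank 2. A Groebner basis of the Jacobian ideal J(f) in C{x,y} is {-1024*x*y/15 + y^4 - 256*y^2/15, x*y^2 + y^3/4, x^2 + 7*x*y/12 + y^2/12}; counting standard monomials gives mu = 6. Corank 2; j^3 = (3*x + y)*(4*x + y)^2 has shape L^2 M (L != M), so D-series; mu = 6 gives D_6.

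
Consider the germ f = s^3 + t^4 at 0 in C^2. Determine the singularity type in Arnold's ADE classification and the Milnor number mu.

Type E_6, Milnor number mu = 6.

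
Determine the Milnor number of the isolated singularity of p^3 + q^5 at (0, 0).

8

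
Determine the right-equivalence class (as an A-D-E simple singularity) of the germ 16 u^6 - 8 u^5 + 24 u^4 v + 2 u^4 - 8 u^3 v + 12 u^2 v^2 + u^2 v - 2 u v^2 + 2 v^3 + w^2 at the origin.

The Hessian of f at 0 is [[0, 0, 0], [0, 0, 0], [0, 0, 2]] with rank 1, so corank 2. A Groebner basis of the Jacobian ideal J(f) in C{u,v,w} is {v^3, u^2 + 2*v^2, u*v - v^2, w}; counting standard monomials gives mu = 4. Corank 2; j^3 = v*(u^2 - 2*u*v + 2*v^2) splits into three distinct lines over C (the quadratic factor has nonzero discriminant), so D_4.

D_{4}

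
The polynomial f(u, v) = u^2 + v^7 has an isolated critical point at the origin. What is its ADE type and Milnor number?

The Hessian of f at 0 has rank 1. Corank 1: A-series; mu = 6 gives A_6.

Type A_6, Milnor number mu = 6.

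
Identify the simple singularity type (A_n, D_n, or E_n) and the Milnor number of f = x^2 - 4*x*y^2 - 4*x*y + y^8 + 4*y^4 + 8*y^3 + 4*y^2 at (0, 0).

The Hessian of f at 0 is [[2, -4], [-4, 8]] with rank 1, so corank 1. A Groebner basis of the Jacobian ideal J(f) in C{x,y} is {x^4 - 12*x^3 + 56*x^2*y - 44*x^2 + 112*x*y - 24*x + 48*y, x^3*y - 3*x^3 + 12*x^2*y - 8*x^2 + 20*x*y - 4*x + 8*y, -x/2 + y^2 + y}; counting standard monomials gives mu = 7. Corank 1: A-series; mu = 7 gives A_7.

Type A_{7}, Milnor number mu = 7.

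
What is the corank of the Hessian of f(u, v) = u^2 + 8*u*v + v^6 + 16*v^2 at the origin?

Hessian at 0 has rank 1.

1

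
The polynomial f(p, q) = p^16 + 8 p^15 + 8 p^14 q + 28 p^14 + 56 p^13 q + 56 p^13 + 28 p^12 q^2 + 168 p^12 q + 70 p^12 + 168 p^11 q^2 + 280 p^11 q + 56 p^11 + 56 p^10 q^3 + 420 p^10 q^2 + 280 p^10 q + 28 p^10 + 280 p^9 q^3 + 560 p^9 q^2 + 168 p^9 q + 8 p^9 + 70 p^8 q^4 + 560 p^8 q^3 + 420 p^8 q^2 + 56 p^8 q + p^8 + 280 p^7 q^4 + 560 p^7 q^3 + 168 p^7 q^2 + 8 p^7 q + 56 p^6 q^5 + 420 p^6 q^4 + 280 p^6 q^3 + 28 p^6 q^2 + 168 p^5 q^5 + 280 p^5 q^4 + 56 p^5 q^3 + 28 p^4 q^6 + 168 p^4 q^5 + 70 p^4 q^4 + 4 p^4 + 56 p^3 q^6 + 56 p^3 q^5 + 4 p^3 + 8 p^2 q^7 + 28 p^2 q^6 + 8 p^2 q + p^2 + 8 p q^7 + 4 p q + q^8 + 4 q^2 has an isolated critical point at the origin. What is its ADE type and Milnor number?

The Hessian of f at 0 has rank 1. Corank 1: A-series; mu = 7 gives A_7.

Type A_{7}, Milnor number mu = 7.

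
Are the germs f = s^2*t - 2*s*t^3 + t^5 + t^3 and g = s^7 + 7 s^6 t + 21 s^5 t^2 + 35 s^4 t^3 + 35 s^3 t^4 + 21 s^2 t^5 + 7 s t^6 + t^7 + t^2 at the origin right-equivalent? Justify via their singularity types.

The Hessian of f at 0 has rank 0. Corank 2; j^3 = t*(s^2 + t^2) splits into three distinct lines over C (the quadratic factor has nonzero discriminant), so D_4. The Hessian of g at 0 has rank 1. Corank 1: A-series; mu = 6 gives A_6. f is D_4 but g is A_6, hence not right-equivalent.

No.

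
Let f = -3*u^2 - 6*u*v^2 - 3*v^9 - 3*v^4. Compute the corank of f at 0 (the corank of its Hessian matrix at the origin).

Hessian at 0 has rank 1.

1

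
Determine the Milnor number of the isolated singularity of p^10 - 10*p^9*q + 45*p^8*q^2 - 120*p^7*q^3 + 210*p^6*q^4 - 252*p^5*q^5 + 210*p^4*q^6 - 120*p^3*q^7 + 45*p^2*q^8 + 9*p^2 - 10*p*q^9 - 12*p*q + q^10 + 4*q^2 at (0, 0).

9

The Hessian of f at 0 has rank 1. Corank 1: A-series; mu = 9 gives A_9.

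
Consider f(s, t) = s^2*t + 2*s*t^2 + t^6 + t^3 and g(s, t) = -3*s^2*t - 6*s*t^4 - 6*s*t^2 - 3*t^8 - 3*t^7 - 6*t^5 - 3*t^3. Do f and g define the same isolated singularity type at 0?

The Hessian of f at 0 is [[0, 0], [0, 0]] with rank 0, so corank 2. A Groebner basis of the Jacobian ideal J(f) in C{s,t} is {s^2/6 + t^5 - t^2/6, s^3 + t^3, s*t + t^2}; counting standard monomials gives mu = 7. Corank 2; j^3 = t*(s + t)^2 has shape L^2 M (L != M), so D-series; mu = 7 gives D_7. The Hessian of g at 0 is [[0, 0], [0, 0]] with rank 0, so corank 2. A Groebner basis of the Jacobian ideal J(g) in C{s,t} is {s^2*t^2 - 16*s^2*t - 2*s^2 - 32*s*t^2 - 3*s*t - 16*t^3 - t^2, 8*s^2*t + s^2 + s*t^3 + 16*s*t^2 + s*t + 8*t^3, s*t + t^4 + t^2, s^3 + 3*s^2*t + 3*s*t^2 + t^3}; counting standard monomials gives mu = 9. Corank 2; j^3 = -3*t*(s + t)^2 has shape L^2 M (L != M), so D-series; mu = 9 gives D_9. f is D_7 but g is D_9, hence not right-equivalent.

No.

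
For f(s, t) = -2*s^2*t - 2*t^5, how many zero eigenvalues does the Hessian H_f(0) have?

2

The Hessian at 0 is [[0, 0], [0, 0]] of rank 0; hence corank 2.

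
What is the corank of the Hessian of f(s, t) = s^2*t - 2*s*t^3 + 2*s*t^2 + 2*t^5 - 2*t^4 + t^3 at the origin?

Hessian at 0 has rank 0.

2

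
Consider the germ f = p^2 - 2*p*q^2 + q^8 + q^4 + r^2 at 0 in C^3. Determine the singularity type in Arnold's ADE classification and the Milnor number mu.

Type A_7, Milnor number mu = 7.

The Hessian of f at 0 has rank 2. Corank 1: A-series; mu = 7 gives A_7.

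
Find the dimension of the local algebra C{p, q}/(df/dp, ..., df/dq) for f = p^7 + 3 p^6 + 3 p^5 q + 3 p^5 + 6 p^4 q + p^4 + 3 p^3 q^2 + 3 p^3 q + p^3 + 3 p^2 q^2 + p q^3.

7

The Hessian of f at 0 has rank 0. Corank 2; j^3 = p^3 is a perfect cube, so E-series; the 4-jet and mu = 7 give E_7.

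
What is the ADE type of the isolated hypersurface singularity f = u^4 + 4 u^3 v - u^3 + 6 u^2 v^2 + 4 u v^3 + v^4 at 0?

The Hessian of f at 0 is [[0, 0], [0, 0]] with rank 0, so corank 2. A Groebner basis of the Jacobian ideal J(f) in C{u,v} is {v^4, u*v^2 + v^3/3, u^2}; counting standard monomials gives mu = 6. Corank 2; j^3 = -u^3 is a perfect cube, so E-series; the 4-jet and mu = 6 give E_6.

E6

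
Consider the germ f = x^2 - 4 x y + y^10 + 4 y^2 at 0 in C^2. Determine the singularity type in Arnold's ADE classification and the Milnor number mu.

The Hessian of f at 0 has rank 1. Corank 1: A-series; mu = 9 gives A_9.

Type A_{9}, Milnor number mu = 9.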